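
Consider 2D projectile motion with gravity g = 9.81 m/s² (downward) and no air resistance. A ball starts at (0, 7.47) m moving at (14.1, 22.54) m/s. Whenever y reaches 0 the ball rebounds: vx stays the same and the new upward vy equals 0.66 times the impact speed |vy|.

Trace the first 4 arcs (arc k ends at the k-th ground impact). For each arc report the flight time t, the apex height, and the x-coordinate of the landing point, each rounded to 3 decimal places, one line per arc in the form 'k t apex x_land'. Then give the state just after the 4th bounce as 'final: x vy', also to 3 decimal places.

1 4.906 33.365 69.171
2 3.443 14.534 117.713
3 2.272 6.331 149.751
4 1.500 2.758 170.895
final: 170.895 4.855

Arc 1: start y=7.470, vy=22.540 → t=4.906, apex=33.365, x_land=69.171, impact vy=-25.585
  bounce: vy ← 0.66·25.585 = 16.886
Arc 2: start y=0.000, vy=16.886 → t=3.443, apex=14.534, x_land=117.713, impact vy=-16.886
  bounce: vy ← 0.66·16.886 = 11.145
Arc 3: start y=0.000, vy=11.145 → t=2.272, apex=6.331, x_land=149.751, impact vy=-11.145
  bounce: vy ← 0.66·11.145 = 7.356
Arc 4: start y=0.000, vy=7.356 → t=1.500, apex=2.758, x_land=170.895, impact vy=-7.356
  bounce: vy ← 0.66·7.356 = 4.855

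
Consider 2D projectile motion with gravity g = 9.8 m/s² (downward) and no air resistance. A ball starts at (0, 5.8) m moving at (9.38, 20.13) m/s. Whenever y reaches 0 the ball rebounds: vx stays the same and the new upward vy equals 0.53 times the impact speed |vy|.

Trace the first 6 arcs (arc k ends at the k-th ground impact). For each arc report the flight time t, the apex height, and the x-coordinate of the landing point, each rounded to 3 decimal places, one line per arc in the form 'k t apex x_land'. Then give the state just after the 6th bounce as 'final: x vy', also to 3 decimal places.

1 4.379 26.474 41.070
2 2.464 7.437 64.182
3 1.306 2.089 76.431
4 0.692 0.587 82.922
5 0.367 0.165 86.363
6 0.194 0.046 88.187
final: 88.187 0.505

Arc 1: start y=5.800, vy=20.130 → t=4.379, apex=26.474, x_land=41.070, impact vy=-22.779
  bounce: vy ← 0.53·22.779 = 12.073
Arc 2: start y=0.000, vy=12.073 → t=2.464, apex=7.437, x_land=64.182, impact vy=-12.073
  bounce: vy ← 0.53·12.073 = 6.399
Arc 3: start y=0.000, vy=6.399 → t=1.306, apex=2.089, x_land=76.431, impact vy=-6.399
  bounce: vy ← 0.53·6.399 = 3.391
Arc 4: start y=0.000, vy=3.391 → t=0.692, apex=0.587, x_land=82.922, impact vy=-3.391
  bounce: vy ← 0.53·3.391 = 1.797
Arc 5: start y=0.000, vy=1.797 → t=0.367, apex=0.165, x_land=86.363, impact vy=-1.797
  bounce: vy ← 0.53·1.797 = 0.953
Arc 6: start y=0.000, vy=0.953 → t=0.194, apex=0.046, x_land=88.187, impact vy=-0.953
  bounce: vy ← 0.53·0.953 = 0.505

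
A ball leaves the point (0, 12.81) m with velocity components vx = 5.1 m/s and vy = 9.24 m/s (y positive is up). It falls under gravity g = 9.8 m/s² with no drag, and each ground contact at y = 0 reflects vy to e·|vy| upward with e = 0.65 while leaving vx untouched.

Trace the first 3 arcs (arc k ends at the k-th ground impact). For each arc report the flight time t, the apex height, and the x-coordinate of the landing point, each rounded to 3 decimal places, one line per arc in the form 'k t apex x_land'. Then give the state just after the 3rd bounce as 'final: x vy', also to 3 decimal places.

1 2.815 17.166 14.354
2 2.433 7.253 26.764
3 1.582 3.064 34.830
final: 34.830 5.037

Arc 1: start y=12.810, vy=9.240 → t=2.815, apex=17.166, x_land=14.354, impact vy=-18.343
  bounce: vy ← 0.65·18.343 = 11.923
Arc 2: start y=0.000, vy=11.923 → t=2.433, apex=7.253, x_land=26.764, impact vy=-11.923
  bounce: vy ← 0.65·11.923 = 7.750
Arc 3: start y=0.000, vy=7.750 → t=1.582, apex=3.064, x_land=34.830, impact vy=-7.750
  bounce: vy ← 0.65·7.750 = 5.037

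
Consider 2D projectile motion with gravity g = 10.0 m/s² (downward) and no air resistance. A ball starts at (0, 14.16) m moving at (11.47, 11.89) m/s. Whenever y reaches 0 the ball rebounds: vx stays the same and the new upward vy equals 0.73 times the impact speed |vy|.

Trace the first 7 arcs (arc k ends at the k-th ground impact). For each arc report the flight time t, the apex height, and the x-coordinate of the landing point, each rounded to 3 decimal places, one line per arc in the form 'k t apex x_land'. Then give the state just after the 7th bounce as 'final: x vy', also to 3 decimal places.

Arc 1: start y=14.160, vy=11.890 → t=3.250, apex=21.229, x_land=37.272, impact vy=-20.605
  bounce: vy ← 0.73·20.605 = 15.042
Arc 2: start y=0.000, vy=15.042 → t=3.008, apex=11.313, x_land=71.778, impact vy=-15.042
  bounce: vy ← 0.73·15.042 = 10.980
Arc 3: start y=0.000, vy=10.980 → t=2.196, apex=6.029, x_land=96.967, impact vy=-10.980
  bounce: vy ← 0.73·10.980 = 8.016
Arc 4: start y=0.000, vy=8.016 → t=1.603, apex=3.213, x_land=115.355, impact vy=-8.016
  bounce: vy ← 0.73·8.016 = 5.851
Arc 5: start y=0.000, vy=5.851 → t=1.170, apex=1.712, x_land=128.778, impact vy=-5.851
  bounce: vy ← 0.73·5.851 = 4.272
Arc 6: start y=0.000, vy=4.272 → t=0.854, apex=0.912, x_land=138.577, impact vy=-4.272
  bounce: vy ← 0.73·4.272 = 3.118
Arc 7: start y=0.000, vy=3.118 → t=0.624, apex=0.486, x_land=145.731, impact vy=-3.118
  bounce: vy ← 0.73·3.118 = 2.276

1 3.250 21.229 37.272
2 3.008 11.313 71.778
3 2.196 6.029 96.967
4 1.603 3.213 115.355
5 1.170 1.712 128.778
6 0.854 0.912 138.577
7 0.624 0.486 145.731
final: 145.731 2.276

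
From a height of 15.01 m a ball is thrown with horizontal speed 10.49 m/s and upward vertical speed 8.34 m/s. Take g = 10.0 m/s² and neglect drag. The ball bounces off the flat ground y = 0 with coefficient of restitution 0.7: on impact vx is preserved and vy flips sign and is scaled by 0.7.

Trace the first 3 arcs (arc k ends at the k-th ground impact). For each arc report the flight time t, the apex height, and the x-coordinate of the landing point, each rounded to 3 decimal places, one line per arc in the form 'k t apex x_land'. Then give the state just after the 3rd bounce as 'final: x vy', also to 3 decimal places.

1 2.757 18.488 28.920
2 2.692 9.059 57.160
3 1.884 4.439 76.927
final: 76.927 6.596

Arc 1: start y=15.010, vy=8.340 → t=2.757, apex=18.488, x_land=28.920, impact vy=-19.229
  bounce: vy ← 0.7·19.229 = 13.460
Arc 2: start y=0.000, vy=13.460 → t=2.692, apex=9.059, x_land=57.160, impact vy=-13.460
  bounce: vy ← 0.7·13.460 = 9.422
Arc 3: start y=0.000, vy=9.422 → t=1.884, apex=4.439, x_land=76.927, impact vy=-9.422
  bounce: vy ← 0.7·9.422 = 6.596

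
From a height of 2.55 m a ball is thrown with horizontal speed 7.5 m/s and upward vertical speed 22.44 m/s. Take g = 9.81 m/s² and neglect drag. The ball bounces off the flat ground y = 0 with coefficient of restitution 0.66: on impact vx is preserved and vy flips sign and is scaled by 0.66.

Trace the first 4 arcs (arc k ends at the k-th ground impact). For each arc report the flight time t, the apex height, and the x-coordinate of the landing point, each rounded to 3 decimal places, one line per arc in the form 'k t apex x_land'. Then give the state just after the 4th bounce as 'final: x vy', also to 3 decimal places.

Arc 1: start y=2.550, vy=22.440 → t=4.686, apex=28.215, x_land=35.144, impact vy=-23.528
  bounce: vy ← 0.66·23.528 = 15.529
Arc 2: start y=0.000, vy=15.529 → t=3.166, apex=12.291, x_land=58.888, impact vy=-15.529
  bounce: vy ← 0.66·15.529 = 10.249
Arc 3: start y=0.000, vy=10.249 → t=2.089, apex=5.354, x_land=74.559, impact vy=-10.249
  bounce: vy ← 0.66·10.249 = 6.764
Arc 4: start y=0.000, vy=6.764 → t=1.379, apex=2.332, x_land=84.902, impact vy=-6.764
  bounce: vy ← 0.66·6.764 = 4.464

1 4.686 28.215 35.144
2 3.166 12.291 58.888
3 2.089 5.354 74.559
4 1.379 2.332 84.902
final: 84.902 4.464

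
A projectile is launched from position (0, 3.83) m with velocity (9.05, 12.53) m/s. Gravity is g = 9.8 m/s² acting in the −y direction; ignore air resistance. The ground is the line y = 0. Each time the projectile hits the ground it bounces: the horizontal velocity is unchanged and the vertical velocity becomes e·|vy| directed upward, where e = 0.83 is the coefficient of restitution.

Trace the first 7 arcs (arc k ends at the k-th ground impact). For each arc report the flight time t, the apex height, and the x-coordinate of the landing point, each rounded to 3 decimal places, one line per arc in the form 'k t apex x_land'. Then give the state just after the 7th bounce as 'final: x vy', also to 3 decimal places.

Arc 1: start y=3.830, vy=12.530 → t=2.833, apex=11.840, x_land=25.639, impact vy=-15.234
  bounce: vy ← 0.83·15.234 = 12.644
Arc 2: start y=0.000, vy=12.644 → t=2.580, apex=8.157, x_land=48.992, impact vy=-12.644
  bounce: vy ← 0.83·12.644 = 10.495
Arc 3: start y=0.000, vy=10.495 → t=2.142, apex=5.619, x_land=68.375, impact vy=-10.495
  bounce: vy ← 0.83·10.495 = 8.710
Arc 4: start y=0.000, vy=8.710 → t=1.778, apex=3.871, x_land=84.462, impact vy=-8.710
  bounce: vy ← 0.83·8.710 = 7.230
Arc 5: start y=0.000, vy=7.230 → t=1.475, apex=2.667, x_land=97.815, impact vy=-7.230
  bounce: vy ← 0.83·7.230 = 6.001
Arc 6: start y=0.000, vy=6.001 → t=1.225, apex=1.837, x_land=108.898, impact vy=-6.001
  bounce: vy ← 0.83·6.001 = 4.981
Arc 7: start y=0.000, vy=4.981 → t=1.016, apex=1.266, x_land=118.097, impact vy=-4.981
  bounce: vy ← 0.83·4.981 = 4.134

1 2.833 11.840 25.639
2 2.580 8.157 48.992
3 2.142 5.619 68.375
4 1.778 3.871 84.462
5 1.475 2.667 97.815
6 1.225 1.837 108.898
7 1.016 1.266 118.097
final: 118.097 4.134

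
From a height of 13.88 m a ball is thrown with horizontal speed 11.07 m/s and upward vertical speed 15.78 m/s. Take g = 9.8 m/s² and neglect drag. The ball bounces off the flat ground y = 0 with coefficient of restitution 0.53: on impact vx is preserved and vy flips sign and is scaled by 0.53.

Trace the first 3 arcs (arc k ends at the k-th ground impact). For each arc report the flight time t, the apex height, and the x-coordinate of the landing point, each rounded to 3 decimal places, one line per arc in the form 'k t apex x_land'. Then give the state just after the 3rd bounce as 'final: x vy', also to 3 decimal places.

1 3.939 26.585 43.610
2 2.469 7.468 70.942
3 1.309 2.098 85.428
final: 85.428 3.398

Arc 1: start y=13.880, vy=15.780 → t=3.939, apex=26.585, x_land=43.610, impact vy=-22.827
  bounce: vy ← 0.53·22.827 = 12.098
Arc 2: start y=0.000, vy=12.098 → t=2.469, apex=7.468, x_land=70.942, impact vy=-12.098
  bounce: vy ← 0.53·12.098 = 6.412
Arc 3: start y=0.000, vy=6.412 → t=1.309, apex=2.098, x_land=85.428, impact vy=-6.412
  bounce: vy ← 0.53·6.412 = 3.398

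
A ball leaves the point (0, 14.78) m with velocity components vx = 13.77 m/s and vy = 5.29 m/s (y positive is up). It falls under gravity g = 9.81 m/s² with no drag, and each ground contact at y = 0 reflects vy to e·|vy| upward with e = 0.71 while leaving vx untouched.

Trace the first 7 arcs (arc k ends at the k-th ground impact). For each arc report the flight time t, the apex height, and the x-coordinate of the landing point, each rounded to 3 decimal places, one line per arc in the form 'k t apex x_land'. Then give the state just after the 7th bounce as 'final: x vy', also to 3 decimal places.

Arc 1: start y=14.780, vy=5.290 → t=2.357, apex=16.206, x_land=32.455, impact vy=-17.832
  bounce: vy ← 0.71·17.832 = 12.660
Arc 2: start y=0.000, vy=12.660 → t=2.581, apex=8.170, x_land=67.997, impact vy=-12.660
  bounce: vy ← 0.71·12.660 = 8.989
Arc 3: start y=0.000, vy=8.989 → t=1.833, apex=4.118, x_land=93.232, impact vy=-8.989
  bounce: vy ← 0.71·8.989 = 6.382
Arc 4: start y=0.000, vy=6.382 → t=1.301, apex=2.076, x_land=111.149, impact vy=-6.382
  bounce: vy ← 0.71·6.382 = 4.531
Arc 5: start y=0.000, vy=4.531 → t=0.924, apex=1.047, x_land=123.870, impact vy=-4.531
  bounce: vy ← 0.71·4.531 = 3.217
Arc 6: start y=0.000, vy=3.217 → t=0.656, apex=0.528, x_land=132.902, impact vy=-3.217
  bounce: vy ← 0.71·3.217 = 2.284
Arc 7: start y=0.000, vy=2.284 → t=0.466, apex=0.266, x_land=139.315, impact vy=-2.284
  bounce: vy ← 0.71·2.284 = 1.622

1 2.357 16.206 32.455
2 2.581 8.170 67.997
3 1.833 4.118 93.232
4 1.301 2.076 111.149
5 0.924 1.047 123.870
6 0.656 0.528 132.902
7 0.466 0.266 139.315
final: 139.315 1.622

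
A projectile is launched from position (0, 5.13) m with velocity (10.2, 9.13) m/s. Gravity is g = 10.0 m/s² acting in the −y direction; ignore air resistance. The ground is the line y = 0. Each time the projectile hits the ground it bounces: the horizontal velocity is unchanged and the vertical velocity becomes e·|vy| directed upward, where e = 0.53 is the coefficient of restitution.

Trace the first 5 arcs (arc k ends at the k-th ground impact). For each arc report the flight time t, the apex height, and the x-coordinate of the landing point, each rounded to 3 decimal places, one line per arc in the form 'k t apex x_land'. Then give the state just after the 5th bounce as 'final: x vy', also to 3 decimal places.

Arc 1: start y=5.130, vy=9.130 → t=2.277, apex=9.298, x_land=23.222, impact vy=-13.637
  bounce: vy ← 0.53·13.637 = 7.227
Arc 2: start y=0.000, vy=7.227 → t=1.445, apex=2.612, x_land=37.966, impact vy=-7.227
  bounce: vy ← 0.53·7.227 = 3.831
Arc 3: start y=0.000, vy=3.831 → t=0.766, apex=0.734, x_land=45.780, impact vy=-3.831
  bounce: vy ← 0.53·3.831 = 2.030
Arc 4: start y=0.000, vy=2.030 → t=0.406, apex=0.206, x_land=49.922, impact vy=-2.030
  bounce: vy ← 0.53·2.030 = 1.076
Arc 5: start y=0.000, vy=1.076 → t=0.215, apex=0.058, x_land=52.117, impact vy=-1.076
  bounce: vy ← 0.53·1.076 = 0.570

1 2.277 9.298 23.222
2 1.445 2.612 37.966
3 0.766 0.734 45.780
4 0.406 0.206 49.922
5 0.215 0.058 52.117
final: 52.117 0.570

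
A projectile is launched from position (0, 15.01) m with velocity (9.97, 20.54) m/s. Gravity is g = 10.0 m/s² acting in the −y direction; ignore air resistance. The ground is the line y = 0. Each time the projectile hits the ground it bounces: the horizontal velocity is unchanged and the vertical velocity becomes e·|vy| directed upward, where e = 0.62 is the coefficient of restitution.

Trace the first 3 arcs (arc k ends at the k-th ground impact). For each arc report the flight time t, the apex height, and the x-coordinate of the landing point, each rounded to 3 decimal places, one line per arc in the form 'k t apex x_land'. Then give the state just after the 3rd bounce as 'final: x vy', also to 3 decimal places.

Arc 1: start y=15.010, vy=20.540 → t=4.741, apex=36.105, x_land=47.270, impact vy=-26.872
  bounce: vy ← 0.62·26.872 = 16.660
Arc 2: start y=0.000, vy=16.660 → t=3.332, apex=13.879, x_land=80.491, impact vy=-16.660
  bounce: vy ← 0.62·16.660 = 10.330
Arc 3: start y=0.000, vy=10.330 → t=2.066, apex=5.335, x_land=101.088, impact vy=-10.330
  bounce: vy ← 0.62·10.330 = 6.404

1 4.741 36.105 47.270
2 3.332 13.879 80.491
3 2.066 5.335 101.088
final: 101.088 6.404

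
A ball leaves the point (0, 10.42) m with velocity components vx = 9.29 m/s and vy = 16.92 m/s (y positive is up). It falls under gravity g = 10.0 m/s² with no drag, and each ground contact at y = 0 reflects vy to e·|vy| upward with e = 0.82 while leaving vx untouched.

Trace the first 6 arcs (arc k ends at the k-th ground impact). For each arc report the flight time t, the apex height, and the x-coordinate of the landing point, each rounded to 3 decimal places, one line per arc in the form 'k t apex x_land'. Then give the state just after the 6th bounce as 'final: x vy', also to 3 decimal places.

1 3.916 24.734 36.381
2 3.648 16.631 70.267
3 2.991 11.183 98.054
4 2.453 7.519 120.839
5 2.011 5.056 139.523
6 1.649 3.400 154.844
final: 154.844 6.762

Arc 1: start y=10.420, vy=16.920 → t=3.916, apex=24.734, x_land=36.381, impact vy=-22.242
  bounce: vy ← 0.82·22.242 = 18.238
Arc 2: start y=0.000, vy=18.238 → t=3.648, apex=16.631, x_land=70.267, impact vy=-18.238
  bounce: vy ← 0.82·18.238 = 14.955
Arc 3: start y=0.000, vy=14.955 → t=2.991, apex=11.183, x_land=98.054, impact vy=-14.955
  bounce: vy ← 0.82·14.955 = 12.263
Arc 4: start y=0.000, vy=12.263 → t=2.453, apex=7.519, x_land=120.839, impact vy=-12.263
  bounce: vy ← 0.82·12.263 = 10.056
Arc 5: start y=0.000, vy=10.056 → t=2.011, apex=5.056, x_land=139.523, impact vy=-10.056
  bounce: vy ← 0.82·10.056 = 8.246
Arc 6: start y=0.000, vy=8.246 → t=1.649, apex=3.400, x_land=154.844, impact vy=-8.246
  bounce: vy ← 0.82·8.246 = 6.762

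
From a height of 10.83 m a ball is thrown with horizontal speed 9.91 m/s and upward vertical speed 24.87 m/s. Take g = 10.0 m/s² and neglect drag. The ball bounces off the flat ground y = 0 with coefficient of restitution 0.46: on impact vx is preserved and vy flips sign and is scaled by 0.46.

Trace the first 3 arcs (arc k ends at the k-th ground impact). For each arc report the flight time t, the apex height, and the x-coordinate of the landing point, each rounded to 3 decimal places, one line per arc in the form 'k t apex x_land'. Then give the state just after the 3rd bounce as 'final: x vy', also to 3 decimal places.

1 5.377 41.756 53.284
2 2.659 8.836 79.632
3 1.223 1.870 91.751
final: 91.751 2.813

Arc 1: start y=10.830, vy=24.870 → t=5.377, apex=41.756, x_land=53.284, impact vy=-28.898
  bounce: vy ← 0.46·28.898 = 13.293
Arc 2: start y=0.000, vy=13.293 → t=2.659, apex=8.836, x_land=79.632, impact vy=-13.293
  bounce: vy ← 0.46·13.293 = 6.115
Arc 3: start y=0.000, vy=6.115 → t=1.223, apex=1.870, x_land=91.751, impact vy=-6.115
  bounce: vy ← 0.46·6.115 = 2.813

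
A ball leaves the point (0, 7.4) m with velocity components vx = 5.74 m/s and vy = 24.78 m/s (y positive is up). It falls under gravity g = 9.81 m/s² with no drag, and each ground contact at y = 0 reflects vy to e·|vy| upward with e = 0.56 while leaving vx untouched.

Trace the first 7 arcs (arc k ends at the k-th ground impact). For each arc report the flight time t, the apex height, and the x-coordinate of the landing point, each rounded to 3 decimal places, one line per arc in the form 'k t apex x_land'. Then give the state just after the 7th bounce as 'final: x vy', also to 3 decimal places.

Arc 1: start y=7.400, vy=24.780 → t=5.335, apex=38.697, x_land=30.622, impact vy=-27.554
  bounce: vy ← 0.56·27.554 = 15.430
Arc 2: start y=0.000, vy=15.430 → t=3.146, apex=12.135, x_land=48.679, impact vy=-15.430
  bounce: vy ← 0.56·15.430 = 8.641
Arc 3: start y=0.000, vy=8.641 → t=1.762, apex=3.806, x_land=58.791, impact vy=-8.641
  bounce: vy ← 0.56·8.641 = 4.839
Arc 4: start y=0.000, vy=4.839 → t=0.987, apex=1.193, x_land=64.454, impact vy=-4.839
  bounce: vy ← 0.56·4.839 = 2.710
Arc 5: start y=0.000, vy=2.710 → t=0.552, apex=0.374, x_land=67.625, impact vy=-2.710
  bounce: vy ← 0.56·2.710 = 1.517
Arc 6: start y=0.000, vy=1.517 → t=0.309, apex=0.117, x_land=69.401, impact vy=-1.517
  bounce: vy ← 0.56·1.517 = 0.850
Arc 7: start y=0.000, vy=0.850 → t=0.173, apex=0.037, x_land=70.395, impact vy=-0.850
  bounce: vy ← 0.56·0.850 = 0.476

1 5.335 38.697 30.622
2 3.146 12.135 48.679
3 1.762 3.806 58.791
4 0.987 1.193 64.454
5 0.552 0.374 67.625
6 0.309 0.117 69.401
7 0.173 0.037 70.395
final: 70.395 0.476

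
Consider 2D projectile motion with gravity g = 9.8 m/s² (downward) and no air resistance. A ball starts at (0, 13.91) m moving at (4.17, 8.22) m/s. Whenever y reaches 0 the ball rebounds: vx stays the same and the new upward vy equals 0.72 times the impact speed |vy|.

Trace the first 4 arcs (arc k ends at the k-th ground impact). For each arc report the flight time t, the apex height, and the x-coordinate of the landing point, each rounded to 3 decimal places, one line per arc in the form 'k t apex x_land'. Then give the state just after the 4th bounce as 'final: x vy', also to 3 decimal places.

Arc 1: start y=13.910, vy=8.220 → t=2.721, apex=17.357, x_land=11.346, impact vy=-18.445
  bounce: vy ← 0.72·18.445 = 13.280
Arc 2: start y=0.000, vy=13.280 → t=2.710, apex=8.998, x_land=22.648, impact vy=-13.280
  bounce: vy ← 0.72·13.280 = 9.562
Arc 3: start y=0.000, vy=9.562 → t=1.951, apex=4.665, x_land=30.785, impact vy=-9.562
  bounce: vy ← 0.72·9.562 = 6.884
Arc 4: start y=0.000, vy=6.884 → t=1.405, apex=2.418, x_land=36.644, impact vy=-6.884
  bounce: vy ← 0.72·6.884 = 4.957

1 2.721 17.357 11.346
2 2.710 8.998 22.648
3 1.951 4.665 30.785
4 1.405 2.418 36.644
final: 36.644 4.957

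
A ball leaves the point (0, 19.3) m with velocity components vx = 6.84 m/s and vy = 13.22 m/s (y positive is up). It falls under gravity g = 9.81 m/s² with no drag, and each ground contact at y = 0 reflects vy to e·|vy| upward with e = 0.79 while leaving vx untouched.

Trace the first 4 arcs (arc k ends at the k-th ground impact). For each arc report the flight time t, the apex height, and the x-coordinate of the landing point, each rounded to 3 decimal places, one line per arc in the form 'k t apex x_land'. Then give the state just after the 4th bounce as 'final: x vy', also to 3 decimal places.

1 3.746 28.208 25.620
2 3.789 17.604 51.537
3 2.993 10.987 72.011
4 2.365 6.857 88.186
final: 88.186 9.163

Arc 1: start y=19.300, vy=13.220 → t=3.746, apex=28.208, x_land=25.620, impact vy=-23.525
  bounce: vy ← 0.79·23.525 = 18.585
Arc 2: start y=0.000, vy=18.585 → t=3.789, apex=17.604, x_land=51.537, impact vy=-18.585
  bounce: vy ← 0.79·18.585 = 14.682
Arc 3: start y=0.000, vy=14.682 → t=2.993, apex=10.987, x_land=72.011, impact vy=-14.682
  bounce: vy ← 0.79·14.682 = 11.599
Arc 4: start y=0.000, vy=11.599 → t=2.365, apex=6.857, x_land=88.186, impact vy=-11.599
  bounce: vy ← 0.79·11.599 = 9.163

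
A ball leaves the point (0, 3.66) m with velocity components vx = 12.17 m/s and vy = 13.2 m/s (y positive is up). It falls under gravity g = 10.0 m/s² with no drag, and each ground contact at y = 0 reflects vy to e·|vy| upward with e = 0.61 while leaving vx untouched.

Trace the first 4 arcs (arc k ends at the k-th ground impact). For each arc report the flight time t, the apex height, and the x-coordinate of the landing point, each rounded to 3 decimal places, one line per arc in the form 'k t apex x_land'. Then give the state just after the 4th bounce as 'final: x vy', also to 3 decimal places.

1 2.893 12.372 35.208
2 1.919 4.604 58.563
3 1.171 1.713 72.810
4 0.714 0.637 81.501
final: 81.501 2.178

Arc 1: start y=3.660, vy=13.200 → t=2.893, apex=12.372, x_land=35.208, impact vy=-15.730
  bounce: vy ← 0.61·15.730 = 9.595
Arc 2: start y=0.000, vy=9.595 → t=1.919, apex=4.604, x_land=58.563, impact vy=-9.595
  bounce: vy ← 0.61·9.595 = 5.853
Arc 3: start y=0.000, vy=5.853 → t=1.171, apex=1.713, x_land=72.810, impact vy=-5.853
  bounce: vy ← 0.61·5.853 = 3.570
Arc 4: start y=0.000, vy=3.570 → t=0.714, apex=0.637, x_land=81.501, impact vy=-3.570
  bounce: vy ← 0.61·3.570 = 2.178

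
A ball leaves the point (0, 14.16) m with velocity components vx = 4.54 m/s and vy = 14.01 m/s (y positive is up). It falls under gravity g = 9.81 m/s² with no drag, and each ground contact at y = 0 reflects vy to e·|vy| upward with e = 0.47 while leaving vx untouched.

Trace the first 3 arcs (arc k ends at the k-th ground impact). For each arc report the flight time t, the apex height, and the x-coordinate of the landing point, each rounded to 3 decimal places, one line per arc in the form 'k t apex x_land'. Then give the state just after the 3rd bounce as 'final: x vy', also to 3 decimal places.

Arc 1: start y=14.160, vy=14.010 → t=3.648, apex=24.164, x_land=16.561, impact vy=-21.774
  bounce: vy ← 0.47·21.774 = 10.234
Arc 2: start y=0.000, vy=10.234 → t=2.086, apex=5.338, x_land=26.033, impact vy=-10.234
  bounce: vy ← 0.47·10.234 = 4.810
Arc 3: start y=0.000, vy=4.810 → t=0.981, apex=1.179, x_land=30.485, impact vy=-4.810
  bounce: vy ← 0.47·4.810 = 2.261

1 3.648 24.164 16.561
2 2.086 5.338 26.033
3 0.981 1.179 30.485
final: 30.485 2.261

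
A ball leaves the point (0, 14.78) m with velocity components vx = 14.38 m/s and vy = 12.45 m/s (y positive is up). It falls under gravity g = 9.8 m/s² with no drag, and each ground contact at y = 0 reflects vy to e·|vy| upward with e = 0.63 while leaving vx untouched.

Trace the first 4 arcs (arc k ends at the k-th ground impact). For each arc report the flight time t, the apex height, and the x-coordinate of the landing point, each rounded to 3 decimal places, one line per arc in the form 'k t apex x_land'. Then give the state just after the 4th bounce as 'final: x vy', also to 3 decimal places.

1 3.422 22.688 49.211
2 2.711 9.005 88.200
3 1.708 3.574 112.762
4 1.076 1.419 128.236
final: 128.236 3.322

Arc 1: start y=14.780, vy=12.450 → t=3.422, apex=22.688, x_land=49.211, impact vy=-21.088
  bounce: vy ← 0.63·21.088 = 13.285
Arc 2: start y=0.000, vy=13.285 → t=2.711, apex=9.005, x_land=88.200, impact vy=-13.285
  bounce: vy ← 0.63·13.285 = 8.370
Arc 3: start y=0.000, vy=8.370 → t=1.708, apex=3.574, x_land=112.762, impact vy=-8.370
  bounce: vy ← 0.63·8.370 = 5.273
Arc 4: start y=0.000, vy=5.273 → t=1.076, apex=1.419, x_land=128.236, impact vy=-5.273
  bounce: vy ← 0.63·5.273 = 3.322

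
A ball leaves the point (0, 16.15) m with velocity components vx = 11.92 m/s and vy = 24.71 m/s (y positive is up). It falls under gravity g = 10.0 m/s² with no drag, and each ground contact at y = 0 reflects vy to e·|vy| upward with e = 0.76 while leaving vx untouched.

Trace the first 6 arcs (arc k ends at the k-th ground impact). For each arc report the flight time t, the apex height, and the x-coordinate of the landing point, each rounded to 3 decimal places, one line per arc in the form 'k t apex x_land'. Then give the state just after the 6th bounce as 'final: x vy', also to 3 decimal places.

Arc 1: start y=16.150, vy=24.710 → t=5.526, apex=46.679, x_land=65.875, impact vy=-30.555
  bounce: vy ← 0.76·30.555 = 23.222
Arc 2: start y=0.000, vy=23.222 → t=4.644, apex=26.962, x_land=121.235, impact vy=-23.222
  bounce: vy ← 0.76·23.222 = 17.648
Arc 3: start y=0.000, vy=17.648 → t=3.530, apex=15.573, x_land=163.309, impact vy=-17.648
  bounce: vy ← 0.76·17.648 = 13.413
Arc 4: start y=0.000, vy=13.413 → t=2.683, apex=8.995, x_land=195.285, impact vy=-13.413
  bounce: vy ← 0.76·13.413 = 10.194
Arc 5: start y=0.000, vy=10.194 → t=2.039, apex=5.196, x_land=219.587, impact vy=-10.194
  bounce: vy ← 0.76·10.194 = 7.747
Arc 6: start y=0.000, vy=7.747 → t=1.549, apex=3.001, x_land=238.056, impact vy=-7.747
  bounce: vy ← 0.76·7.747 = 5.888

1 5.526 46.679 65.875
2 4.644 26.962 121.235
3 3.530 15.573 163.309
4 2.683 8.995 195.285
5 2.039 5.196 219.587
6 1.549 3.001 238.056
final: 238.056 5.888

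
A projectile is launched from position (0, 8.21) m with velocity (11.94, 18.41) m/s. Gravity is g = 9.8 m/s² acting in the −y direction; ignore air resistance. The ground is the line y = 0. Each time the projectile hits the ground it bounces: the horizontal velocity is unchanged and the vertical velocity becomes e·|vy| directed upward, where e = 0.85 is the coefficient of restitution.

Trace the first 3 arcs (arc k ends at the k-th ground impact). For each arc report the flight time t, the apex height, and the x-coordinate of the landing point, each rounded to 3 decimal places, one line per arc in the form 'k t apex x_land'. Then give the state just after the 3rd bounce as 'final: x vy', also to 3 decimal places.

Arc 1: start y=8.210, vy=18.410 → t=4.160, apex=25.502, x_land=49.669, impact vy=-22.357
  bounce: vy ← 0.85·22.357 = 19.004
Arc 2: start y=0.000, vy=19.004 → t=3.878, apex=18.425, x_land=95.976, impact vy=-19.004
  bounce: vy ← 0.85·19.004 = 16.153
Arc 3: start y=0.000, vy=16.153 → t=3.297, apex=13.312, x_land=135.337, impact vy=-16.153
  bounce: vy ← 0.85·16.153 = 13.730

1 4.160 25.502 49.669
2 3.878 18.425 95.976
3 3.297 13.312 135.337
final: 135.337 13.730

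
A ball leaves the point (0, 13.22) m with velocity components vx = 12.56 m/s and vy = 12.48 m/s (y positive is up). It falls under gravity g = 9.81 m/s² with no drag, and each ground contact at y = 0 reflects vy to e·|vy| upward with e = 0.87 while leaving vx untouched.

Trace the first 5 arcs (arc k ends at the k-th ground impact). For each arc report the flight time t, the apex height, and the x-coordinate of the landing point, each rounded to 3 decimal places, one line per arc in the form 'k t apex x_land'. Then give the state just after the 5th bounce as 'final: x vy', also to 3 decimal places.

1 3.349 21.158 42.065
2 3.614 16.015 87.455
3 3.144 12.122 126.944
4 2.735 9.175 161.300
5 2.380 6.944 191.189
final: 191.189 10.155

Arc 1: start y=13.220, vy=12.480 → t=3.349, apex=21.158, x_land=42.065, impact vy=-20.375
  bounce: vy ← 0.87·20.375 = 17.726
Arc 2: start y=0.000, vy=17.726 → t=3.614, apex=16.015, x_land=87.455, impact vy=-17.726
  bounce: vy ← 0.87·17.726 = 15.422
Arc 3: start y=0.000, vy=15.422 → t=3.144, apex=12.122, x_land=126.944, impact vy=-15.422
  bounce: vy ← 0.87·15.422 = 13.417
Arc 4: start y=0.000, vy=13.417 → t=2.735, apex=9.175, x_land=161.300, impact vy=-13.417
  bounce: vy ← 0.87·13.417 = 11.673
Arc 5: start y=0.000, vy=11.673 → t=2.380, apex=6.944, x_land=191.189, impact vy=-11.673
  bounce: vy ← 0.87·11.673 = 10.155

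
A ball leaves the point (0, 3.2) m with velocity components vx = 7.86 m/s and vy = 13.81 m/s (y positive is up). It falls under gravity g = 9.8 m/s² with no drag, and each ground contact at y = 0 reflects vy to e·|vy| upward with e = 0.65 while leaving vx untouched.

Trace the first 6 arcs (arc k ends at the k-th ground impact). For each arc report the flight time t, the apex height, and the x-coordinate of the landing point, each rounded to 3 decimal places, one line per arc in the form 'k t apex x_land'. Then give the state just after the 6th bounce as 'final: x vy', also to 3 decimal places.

1 3.034 12.930 23.844
2 2.112 5.463 40.443
3 1.373 2.308 51.232
4 0.892 0.975 58.245
5 0.580 0.412 62.804
6 0.377 0.174 65.767
final: 65.767 1.201

Arc 1: start y=3.200, vy=13.810 → t=3.034, apex=12.930, x_land=23.844, impact vy=-15.920
  bounce: vy ← 0.65·15.920 = 10.348
Arc 2: start y=0.000, vy=10.348 → t=2.112, apex=5.463, x_land=40.443, impact vy=-10.348
  bounce: vy ← 0.65·10.348 = 6.726
Arc 3: start y=0.000, vy=6.726 → t=1.373, apex=2.308, x_land=51.232, impact vy=-6.726
  bounce: vy ← 0.65·6.726 = 4.372
Arc 4: start y=0.000, vy=4.372 → t=0.892, apex=0.975, x_land=58.245, impact vy=-4.372
  bounce: vy ← 0.65·4.372 = 2.842
Arc 5: start y=0.000, vy=2.842 → t=0.580, apex=0.412, x_land=62.804, impact vy=-2.842
  bounce: vy ← 0.65·2.842 = 1.847
Arc 6: start y=0.000, vy=1.847 → t=0.377, apex=0.174, x_land=65.767, impact vy=-1.847
  bounce: vy ← 0.65·1.847 = 1.201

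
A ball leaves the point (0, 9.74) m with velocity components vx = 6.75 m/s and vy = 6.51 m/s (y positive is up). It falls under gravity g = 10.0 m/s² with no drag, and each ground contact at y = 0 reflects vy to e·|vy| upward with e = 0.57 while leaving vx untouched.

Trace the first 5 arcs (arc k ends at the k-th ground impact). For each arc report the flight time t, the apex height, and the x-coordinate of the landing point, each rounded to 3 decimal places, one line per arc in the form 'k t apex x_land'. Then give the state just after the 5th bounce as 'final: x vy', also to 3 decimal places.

Arc 1: start y=9.740, vy=6.510 → t=2.191, apex=11.859, x_land=14.790, impact vy=-15.401
  bounce: vy ← 0.57·15.401 = 8.778
Arc 2: start y=0.000, vy=8.778 → t=1.756, apex=3.853, x_land=26.640, impact vy=-8.778
  bounce: vy ← 0.57·8.778 = 5.004
Arc 3: start y=0.000, vy=5.004 → t=1.001, apex=1.252, x_land=33.395, impact vy=-5.004
  bounce: vy ← 0.57·5.004 = 2.852
Arc 4: start y=0.000, vy=2.852 → t=0.570, apex=0.407, x_land=37.246, impact vy=-2.852
  bounce: vy ← 0.57·2.852 = 1.626
Arc 5: start y=0.000, vy=1.626 → t=0.325, apex=0.132, x_land=39.440, impact vy=-1.626
  bounce: vy ← 0.57·1.626 = 0.927

1 2.191 11.859 14.790
2 1.756 3.853 26.640
3 1.001 1.252 33.395
4 0.570 0.407 37.246
5 0.325 0.132 39.440
final: 39.440 0.927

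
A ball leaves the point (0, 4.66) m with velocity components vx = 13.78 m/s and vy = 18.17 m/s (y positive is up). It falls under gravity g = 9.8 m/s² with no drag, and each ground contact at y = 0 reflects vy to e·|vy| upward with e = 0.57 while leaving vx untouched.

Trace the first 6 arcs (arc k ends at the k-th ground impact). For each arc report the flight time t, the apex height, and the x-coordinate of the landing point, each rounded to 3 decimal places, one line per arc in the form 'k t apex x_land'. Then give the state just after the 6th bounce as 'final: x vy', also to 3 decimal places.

Arc 1: start y=4.660, vy=18.170 → t=3.949, apex=21.504, x_land=54.417, impact vy=-20.530
  bounce: vy ← 0.57·20.530 = 11.702
Arc 2: start y=0.000, vy=11.702 → t=2.388, apex=6.987, x_land=87.326, impact vy=-11.702
  bounce: vy ← 0.57·11.702 = 6.670
Arc 3: start y=0.000, vy=6.670 → t=1.361, apex=2.270, x_land=106.085, impact vy=-6.670
  bounce: vy ← 0.57·6.670 = 3.802
Arc 4: start y=0.000, vy=3.802 → t=0.776, apex=0.738, x_land=116.777, impact vy=-3.802
  bounce: vy ← 0.57·3.802 = 2.167
Arc 5: start y=0.000, vy=2.167 → t=0.442, apex=0.240, x_land=122.872, impact vy=-2.167
  bounce: vy ← 0.57·2.167 = 1.235
Arc 6: start y=0.000, vy=1.235 → t=0.252, apex=0.078, x_land=126.345, impact vy=-1.235
  bounce: vy ← 0.57·1.235 = 0.704

1 3.949 21.504 54.417
2 2.388 6.987 87.326
3 1.361 2.270 106.085
4 0.776 0.738 116.777
5 0.442 0.240 122.872
6 0.252 0.078 126.345
final: 126.345 0.704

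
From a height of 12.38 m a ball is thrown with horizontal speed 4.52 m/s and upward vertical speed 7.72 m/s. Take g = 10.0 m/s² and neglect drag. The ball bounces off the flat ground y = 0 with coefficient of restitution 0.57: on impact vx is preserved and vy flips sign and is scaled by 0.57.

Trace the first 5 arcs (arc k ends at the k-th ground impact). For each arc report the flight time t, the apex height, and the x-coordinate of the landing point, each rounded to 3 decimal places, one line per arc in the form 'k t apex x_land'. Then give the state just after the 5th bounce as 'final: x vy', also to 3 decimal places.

Arc 1: start y=12.380, vy=7.720 → t=2.525, apex=15.360, x_land=11.412, impact vy=-17.527
  bounce: vy ← 0.57·17.527 = 9.990
Arc 2: start y=0.000, vy=9.990 → t=1.998, apex=4.990, x_land=20.443, impact vy=-9.990
  bounce: vy ← 0.57·9.990 = 5.695
Arc 3: start y=0.000, vy=5.695 → t=1.139, apex=1.621, x_land=25.591, impact vy=-5.695
  bounce: vy ← 0.57·5.695 = 3.246
Arc 4: start y=0.000, vy=3.246 → t=0.649, apex=0.527, x_land=28.525, impact vy=-3.246
  bounce: vy ← 0.57·3.246 = 1.850
Arc 5: start y=0.000, vy=1.850 → t=0.370, apex=0.171, x_land=30.198, impact vy=-1.850
  bounce: vy ← 0.57·1.850 = 1.055

1 2.525 15.360 11.412
2 1.998 4.990 20.443
3 1.139 1.621 25.591
4 0.649 0.527 28.525
5 0.370 0.171 30.198
final: 30.198 1.055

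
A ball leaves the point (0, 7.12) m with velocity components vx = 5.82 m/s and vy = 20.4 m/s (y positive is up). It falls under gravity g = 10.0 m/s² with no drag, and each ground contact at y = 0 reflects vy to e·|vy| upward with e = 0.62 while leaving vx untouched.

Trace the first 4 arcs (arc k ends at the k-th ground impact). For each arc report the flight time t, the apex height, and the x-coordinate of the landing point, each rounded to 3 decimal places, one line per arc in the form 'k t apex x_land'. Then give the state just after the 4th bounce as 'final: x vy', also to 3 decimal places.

1 4.403 27.928 25.628
2 2.931 10.736 42.684
3 1.817 4.127 53.259
4 1.127 1.586 59.815
final: 59.815 3.492

Arc 1: start y=7.120, vy=20.400 → t=4.403, apex=27.928, x_land=25.628, impact vy=-23.634
  bounce: vy ← 0.62·23.634 = 14.653
Arc 2: start y=0.000, vy=14.653 → t=2.931, apex=10.736, x_land=42.684, impact vy=-14.653
  bounce: vy ← 0.62·14.653 = 9.085
Arc 3: start y=0.000, vy=9.085 → t=1.817, apex=4.127, x_land=53.259, impact vy=-9.085
  bounce: vy ← 0.62·9.085 = 5.633
Arc 4: start y=0.000, vy=5.633 → t=1.127, apex=1.586, x_land=59.815, impact vy=-5.633
  bounce: vy ← 0.62·5.633 = 3.492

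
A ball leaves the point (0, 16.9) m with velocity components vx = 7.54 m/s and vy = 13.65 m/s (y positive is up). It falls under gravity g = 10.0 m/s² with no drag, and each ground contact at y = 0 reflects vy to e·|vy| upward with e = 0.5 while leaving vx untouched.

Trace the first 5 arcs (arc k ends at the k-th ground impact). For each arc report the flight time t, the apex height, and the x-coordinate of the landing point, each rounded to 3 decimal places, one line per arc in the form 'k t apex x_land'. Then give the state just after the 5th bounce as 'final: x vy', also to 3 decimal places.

1 3.655 26.216 27.557
2 2.290 6.554 44.822
3 1.145 1.639 53.455
4 0.572 0.410 57.771
5 0.286 0.102 59.929
final: 59.929 0.716

Arc 1: start y=16.900, vy=13.650 → t=3.655, apex=26.216, x_land=27.557, impact vy=-22.898
  bounce: vy ← 0.5·22.898 = 11.449
Arc 2: start y=0.000, vy=11.449 → t=2.290, apex=6.554, x_land=44.822, impact vy=-11.449
  bounce: vy ← 0.5·11.449 = 5.725
Arc 3: start y=0.000, vy=5.725 → t=1.145, apex=1.639, x_land=53.455, impact vy=-5.725
  bounce: vy ← 0.5·5.725 = 2.862
Arc 4: start y=0.000, vy=2.862 → t=0.572, apex=0.410, x_land=57.771, impact vy=-2.862
  bounce: vy ← 0.5·2.862 = 1.431
Arc 5: start y=0.000, vy=1.431 → t=0.286, apex=0.102, x_land=59.929, impact vy=-1.431
  bounce: vy ← 0.5·1.431 = 0.716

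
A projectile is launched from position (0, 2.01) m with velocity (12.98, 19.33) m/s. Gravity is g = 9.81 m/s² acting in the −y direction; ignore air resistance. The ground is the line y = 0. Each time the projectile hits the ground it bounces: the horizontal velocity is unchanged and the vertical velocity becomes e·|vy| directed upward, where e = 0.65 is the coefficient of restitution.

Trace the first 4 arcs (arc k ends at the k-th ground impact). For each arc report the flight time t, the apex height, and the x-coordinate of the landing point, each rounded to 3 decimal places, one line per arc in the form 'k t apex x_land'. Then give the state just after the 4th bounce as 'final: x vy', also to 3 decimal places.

Arc 1: start y=2.010, vy=19.330 → t=4.042, apex=21.054, x_land=52.468, impact vy=-20.324
  bounce: vy ← 0.65·20.324 = 13.211
Arc 2: start y=0.000, vy=13.211 → t=2.693, apex=8.895, x_land=87.428, impact vy=-13.211
  bounce: vy ← 0.65·13.211 = 8.587
Arc 3: start y=0.000, vy=8.587 → t=1.751, apex=3.758, x_land=110.152, impact vy=-8.587
  bounce: vy ← 0.65·8.587 = 5.582
Arc 4: start y=0.000, vy=5.582 → t=1.138, apex=1.588, x_land=124.923, impact vy=-5.582
  bounce: vy ← 0.65·5.582 = 3.628

1 4.042 21.054 52.468
2 2.693 8.895 87.428
3 1.751 3.758 110.152
4 1.138 1.588 124.923
final: 124.923 3.628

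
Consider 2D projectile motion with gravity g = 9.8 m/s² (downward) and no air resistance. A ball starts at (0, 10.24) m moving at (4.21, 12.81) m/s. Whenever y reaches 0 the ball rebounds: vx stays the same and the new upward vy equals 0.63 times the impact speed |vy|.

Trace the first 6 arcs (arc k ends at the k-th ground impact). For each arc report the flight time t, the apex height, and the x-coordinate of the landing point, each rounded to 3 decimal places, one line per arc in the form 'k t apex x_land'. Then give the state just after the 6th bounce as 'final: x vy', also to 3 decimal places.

1 3.256 18.612 13.708
2 2.456 7.387 24.047
3 1.547 2.932 30.560
4 0.975 1.164 34.663
5 0.614 0.462 37.248
6 0.387 0.183 38.877
final: 38.877 1.194

Arc 1: start y=10.240, vy=12.810 → t=3.256, apex=18.612, x_land=13.708, impact vy=-19.100
  bounce: vy ← 0.63·19.100 = 12.033
Arc 2: start y=0.000, vy=12.033 → t=2.456, apex=7.387, x_land=24.047, impact vy=-12.033
  bounce: vy ← 0.63·12.033 = 7.581
Arc 3: start y=0.000, vy=7.581 → t=1.547, apex=2.932, x_land=30.560, impact vy=-7.581
  bounce: vy ← 0.63·7.581 = 4.776
Arc 4: start y=0.000, vy=4.776 → t=0.975, apex=1.164, x_land=34.663, impact vy=-4.776
  bounce: vy ← 0.63·4.776 = 3.009
Arc 5: start y=0.000, vy=3.009 → t=0.614, apex=0.462, x_land=37.248, impact vy=-3.009
  bounce: vy ← 0.63·3.009 = 1.896
Arc 6: start y=0.000, vy=1.896 → t=0.387, apex=0.183, x_land=38.877, impact vy=-1.896
  bounce: vy ← 0.63·1.896 = 1.194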